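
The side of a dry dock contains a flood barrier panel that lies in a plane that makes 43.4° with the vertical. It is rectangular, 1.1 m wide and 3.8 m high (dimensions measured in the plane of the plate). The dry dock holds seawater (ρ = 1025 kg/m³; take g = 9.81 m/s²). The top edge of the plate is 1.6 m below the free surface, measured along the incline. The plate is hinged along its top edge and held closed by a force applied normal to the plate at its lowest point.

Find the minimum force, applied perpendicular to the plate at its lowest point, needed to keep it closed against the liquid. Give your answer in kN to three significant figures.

γ = ρg = 1025 × 9.81 / 1000 = 10.05525 kN/m³.
The plate makes 43.4° with the vertical, i.e. θ = 90° − 43.4° = 46.6° to the horizontal. Measuring y along the incline from the free-surface line, vertical depth h = y·sinθ with sinθ = 0.726575.
The centroid lies 3.8/2 = 1.9 m below the top edge, so y_c = 1.6 + 1.9 = 3.5 m and h_c = 3.5 × 0.726575 = 2.54301 m.
A = 1.1 × 3.8 = 4.18 m².
Resultant F = γ·h_c·A = 10.05525 × 2.54301 × 4.18 = 106.885 kN.
I_c = b·h³/12 = 1.1 × 3.8³/12 = 5.02993 m⁴.
Centre of pressure: y_p = y_c + I_c/(y_c·A) = 3.5 + 5.02993/(3.5 × 4.18) = 3.5 + 0.343809 = 3.84381 m along the plane.
The resultant acts 1.9 + 0.343809 = 2.24381 m (along the plate) below the hinge at the top edge, so the moment about the hinge is M = F × 2.24381 = 106.885 × 2.24381 = 239.83 kN·m.
A normal force at the bottom, 3.8 m from the hinge, must supply this moment: P = 239.83/3.8 = 63.1132 kN.

P ≈ 63.1 kN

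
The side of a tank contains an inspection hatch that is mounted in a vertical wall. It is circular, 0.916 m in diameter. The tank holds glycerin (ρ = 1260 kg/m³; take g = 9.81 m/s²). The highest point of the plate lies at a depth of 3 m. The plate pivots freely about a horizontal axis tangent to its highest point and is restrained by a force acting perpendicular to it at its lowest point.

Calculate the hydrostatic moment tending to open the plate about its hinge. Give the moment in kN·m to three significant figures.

γ = ρg = 1260 × 9.81 / 1000 = 12.3606 kN/m³.
The centroid is at the centre, 0.458 m below the top of the plate, so the centroid depth is h_c = 3 + 0.458 = 3.458 m.
A = π(0.458)² = 0.658993 m².
Resultant F = γ·h_c·A = 12.3606 × 3.458 × 0.658993 = 28.1673 kN.
I_c = πr⁴/4 = π × 0.458⁴/4 = 0.0345583 m⁴.
Centre of pressure: y_p = y_c + I_c/(y_c·A) = 3.458 + 0.0345583/(3.458 × 0.658993) = 3.458 + 0.0151651 = 3.47317 m along the plane.
The resultant acts 0.458 + 0.0151651 = 0.473165 m (along the plate) below the hinge at the top edge, so the moment about the hinge is M = F × 0.473165 = 28.1673 × 0.473165 = 13.3278 kN·m.

M ≈ 13.3 kN·m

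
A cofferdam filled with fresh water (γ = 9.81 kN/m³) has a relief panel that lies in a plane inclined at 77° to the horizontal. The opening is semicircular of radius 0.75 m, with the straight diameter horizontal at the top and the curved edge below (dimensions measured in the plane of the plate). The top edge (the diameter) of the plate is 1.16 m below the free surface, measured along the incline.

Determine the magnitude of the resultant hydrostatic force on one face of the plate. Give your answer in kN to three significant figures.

γ = 9.81 kN/m³.
Let θ = 77° be the plate's angle to the horizontal; measure y along the incline from where the plane meets the free surface. Vertical depth h = y·sinθ with sinθ = 0.974370.
The centroid of a semicircle lies 4r/(3π) = 0.31831 m from the diameter, here below the top edge, so y_c = 1.16 + 0.31831 = 1.47831 m and h_c = 1.47831 × 0.974370 = 1.44042 m.
A = πr²/2 = π × 0.75²/2 = 0.883573 m².
Resultant F = γ·h_c·A = 9.81 × 1.44042 × 0.883573 = 12.4853 kN.

F ≈ 12.5 kN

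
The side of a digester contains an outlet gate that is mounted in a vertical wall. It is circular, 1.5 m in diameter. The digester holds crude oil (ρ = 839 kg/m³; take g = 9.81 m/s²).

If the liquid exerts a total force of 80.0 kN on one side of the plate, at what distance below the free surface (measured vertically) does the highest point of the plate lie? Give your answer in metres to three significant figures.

d_top ≈ 4.75 m

γ = ρg = 839 × 9.81 / 1000 = 8.23059 kN/m³.
A = π(0.75)² = 1.76715 m².
From F = γ·h_c·A, the centroid depth is h_c = 80.0/(8.23059 × 1.76715) = 5.50029 m.
The centroid is at the centre, 0.75 m below the top of the plate, so the highest point sits at h_top = 5.50029 − 0.75 = 4.75029 m below the surface.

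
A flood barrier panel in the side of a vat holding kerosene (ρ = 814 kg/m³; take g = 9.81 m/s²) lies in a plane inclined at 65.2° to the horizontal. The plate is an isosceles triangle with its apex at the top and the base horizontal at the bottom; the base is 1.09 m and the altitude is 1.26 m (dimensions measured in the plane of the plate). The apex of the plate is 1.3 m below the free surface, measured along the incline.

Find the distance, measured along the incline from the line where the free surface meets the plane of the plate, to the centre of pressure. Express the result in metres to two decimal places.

γ = ρg = 814 × 9.81 / 1000 = 7.98534 kN/m³.
Let θ = 65.2° be the plate's angle to the horizontal; measure y along the incline from where the plane meets the free surface. Vertical depth h = y·sinθ with sinθ = 0.907777.
With the apex up, the centroid sits 2h/3 = 2 × 1.26/3 = 0.84 m below the apex, so y_c = 1.3 + 0.84 = 2.14 m and h_c = 2.14 × 0.907777 = 1.94264 m.
A = ½ × 1.09 × 1.26 = 0.6867 m².
Resultant F = γ·h_c·A = 7.98534 × 1.94264 × 0.6867 = 10.6525 kN.
I_c = b·h³/36 = 1.09 × 1.26³/36 = 0.0605669 m⁴.
Centre of pressure: y_p = y_c + I_c/(y_c·A) = 2.14 + 0.0605669/(2.14 × 0.6867) = 2.14 + 0.0412149 = 2.18121 m along the plane.

y_p = 2.18 m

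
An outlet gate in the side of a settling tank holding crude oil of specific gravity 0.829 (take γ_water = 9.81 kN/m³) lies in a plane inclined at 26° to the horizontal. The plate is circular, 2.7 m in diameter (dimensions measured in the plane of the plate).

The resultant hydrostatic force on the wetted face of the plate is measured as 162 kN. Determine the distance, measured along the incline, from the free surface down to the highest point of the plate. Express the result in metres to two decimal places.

γ = 0.829 × 9.81 = 8.13249 kN/m³.
A = π(1.35)² = 5.72555 m².
From F = γ·h_c·A, the centroid depth is h_c = 162/(8.13249 × 5.72555) = 3.47916 m.
Let θ = 26° be the plate's angle to the horizontal; measure y along the incline from where the plane meets the free surface. Vertical depth h = y·sinθ with sinθ = 0.438371.
Along the incline, y_c = h_c/sinθ = 3.47916/0.438371 = 7.93657 m.
The centroid is at the centre, 1.35 m below the top of the plate, so the highest point sits at y_top = 7.93657 − 1.35 = 6.58657 m along the incline.

y_top ≈ 6.59 m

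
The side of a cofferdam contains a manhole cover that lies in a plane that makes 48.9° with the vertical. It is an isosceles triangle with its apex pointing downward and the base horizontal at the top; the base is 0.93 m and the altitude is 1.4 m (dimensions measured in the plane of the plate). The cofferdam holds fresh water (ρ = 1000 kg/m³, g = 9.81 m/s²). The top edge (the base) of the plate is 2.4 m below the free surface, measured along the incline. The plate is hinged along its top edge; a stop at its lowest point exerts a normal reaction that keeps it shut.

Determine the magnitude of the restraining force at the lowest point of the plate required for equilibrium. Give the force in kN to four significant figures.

γ = ρg = 1000 × 9.81 = 9810 N/m³ = 9.81 kN/m³.
The plate makes 48.9° with the vertical, i.e. θ = 90° − 48.9° = 41.1° to the horizontal. Measuring y along the incline from the free-surface line, vertical depth h = y·sinθ with sinθ = 0.657375.
With the apex down, the centroid sits h/3 = 1.4/3 = 0.466667 m below the base (the top edge), so y_c = 2.4 + 0.466667 = 2.86667 m and h_c = 2.86667 × 0.657375 = 1.88448 m.
A = ½ × 0.93 × 1.4 = 0.651 m².
Resultant F = γ·h_c·A = 9.81 × 1.88448 × 0.651 = 12.0349 kN.
I_c = b·h³/36 = 0.93 × 1.4³/36 = 0.0708867 m⁴.
Centre of pressure: y_p = y_c + I_c/(y_c·A) = 2.86667 + 0.0708867/(2.86667 × 0.651) = 2.86667 + 0.0379845 = 2.90465 m along the plane.
The resultant acts 0.466667 + 0.0379845 = 0.504652 m (along the plate) below the hinge at the top edge, so the moment about the hinge is M = F × 0.504652 = 12.0349 × 0.504652 = 6.07344 kN·m.
A normal force at the bottom, 1.4 m from the hinge, must supply this moment: P = 6.07344/1.4 = 4.33817 kN.

P ≈ 4.338 kN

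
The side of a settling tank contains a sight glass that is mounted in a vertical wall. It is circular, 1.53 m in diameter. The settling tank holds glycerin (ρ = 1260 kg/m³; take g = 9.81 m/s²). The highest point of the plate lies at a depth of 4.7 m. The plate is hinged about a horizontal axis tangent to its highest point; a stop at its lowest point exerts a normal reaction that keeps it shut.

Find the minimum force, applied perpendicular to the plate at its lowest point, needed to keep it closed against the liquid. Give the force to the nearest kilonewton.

P ≈ 64 kN

γ = ρg = 1260 × 9.81 / 1000 = 12.3606 kN/m³.
The centroid is at the centre, 0.765 m below the top of the plate, so the centroid depth is h_c = 4.7 + 0.765 = 5.465 m.
A = π(0.765)² = 1.83854 m².
Resultant F = γ·h_c·A = 12.3606 × 5.465 × 1.83854 = 124.195 kN.
I_c = πr⁴/4 = π × 0.765⁴/4 = 0.26899 m⁴.
Centre of pressure: y_p = y_c + I_c/(y_c·A) = 5.465 + 0.26899/(5.465 × 1.83854) = 5.465 + 0.0267715 = 5.49177 m along the plane.
The resultant acts 0.765 + 0.0267715 = 0.791771 m (along the plate) below the hinge at the top edge, so the moment about the hinge is M = F × 0.791771 = 124.195 × 0.791771 = 98.334 kN·m.
A normal force at the bottom, 1.53 m from the hinge, must supply this moment: P = 98.334/1.53 = 64.2706 kN.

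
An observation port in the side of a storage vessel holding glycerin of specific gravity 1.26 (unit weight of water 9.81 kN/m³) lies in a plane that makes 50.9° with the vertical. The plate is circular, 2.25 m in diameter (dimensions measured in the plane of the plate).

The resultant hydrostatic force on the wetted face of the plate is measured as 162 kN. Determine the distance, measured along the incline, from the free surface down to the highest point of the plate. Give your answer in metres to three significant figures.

γ = 1.26 × 9.81 = 12.3606 kN/m³.
A = π(1.125)² = 3.97608 m².
From F = γ·h_c·A, the centroid depth is h_c = 162/(12.3606 × 3.97608) = 3.29625 m.
The plate makes 50.9° with the vertical, i.e. θ = 90° − 50.9° = 39.1° to the horizontal. Measuring y along the incline from the free-surface line, vertical depth h = y·sinθ with sinθ = 0.630676.
Along the incline, y_c = h_c/sinθ = 3.29625/0.630676 = 5.22653 m.
The centroid is at the centre, 1.125 m below the top of the plate, so the highest point sits at y_top = 5.22653 − 1.125 = 4.10153 m along the incline.

y_top ≈ 4.10 m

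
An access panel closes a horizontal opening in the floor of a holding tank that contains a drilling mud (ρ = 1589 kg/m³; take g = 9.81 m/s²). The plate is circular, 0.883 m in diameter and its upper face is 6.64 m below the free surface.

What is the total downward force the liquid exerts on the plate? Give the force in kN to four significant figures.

F ≈ 63.38 kN

γ = ρg = 1589 × 9.81 / 1000 = 15.58809 kN/m³.
The plate is horizontal, so pressure is uniform at p = γ·h = 15.58809 × 6.64 = 103.505 kN/m².
A = π(0.4415)² = 0.612366 m².
F = p·A = 103.505 × 0.612366 = 63.3829 kN.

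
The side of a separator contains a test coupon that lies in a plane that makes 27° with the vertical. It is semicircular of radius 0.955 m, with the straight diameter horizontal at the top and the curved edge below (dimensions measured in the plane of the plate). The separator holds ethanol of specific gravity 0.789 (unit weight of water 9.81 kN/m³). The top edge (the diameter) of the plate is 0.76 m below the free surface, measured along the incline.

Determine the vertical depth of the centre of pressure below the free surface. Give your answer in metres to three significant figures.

h_p = 1.09 m

γ = 0.789 × 9.81 = 7.74009 kN/m³.
The plate makes 27° with the vertical, i.e. θ = 90° − 27° = 63° to the horizontal. Measuring y along the incline from the free-surface line, vertical depth h = y·sinθ with sinθ = 0.891007.
The centroid of a semicircle lies 4r/(3π) = 0.405315 m from the diameter, here below the top edge, so y_c = 0.76 + 0.405315 = 1.16532 m and h_c = 1.16532 × 0.891007 = 1.03831 m.
A = πr²/2 = π × 0.955²/2 = 1.43261 m².
Resultant F = γ·h_c·A = 7.74009 × 1.03831 × 1.43261 = 11.5133 kN.
I_c = (π/8 − 8/(9π))·r⁴ = 0.109757 × 0.955⁴ = 0.0912947 m⁴.
Centre of pressure: y_p = y_c + I_c/(y_c·A) = 1.16532 + 0.0912947/(1.16532 × 1.43261) = 1.16532 + 0.0546855 = 1.22001 m along the plane.
Vertically, h_p = y_p·sinθ = 1.22001 × 0.891007 = 1.08704 m.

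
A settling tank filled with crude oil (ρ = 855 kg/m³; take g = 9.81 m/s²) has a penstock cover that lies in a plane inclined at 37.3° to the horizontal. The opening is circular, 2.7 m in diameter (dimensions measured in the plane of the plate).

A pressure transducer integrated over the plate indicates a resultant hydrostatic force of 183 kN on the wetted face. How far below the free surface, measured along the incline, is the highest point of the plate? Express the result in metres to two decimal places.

y_top ≈ 4.94 m

γ = ρg = 855 × 9.81 / 1000 = 8.38755 kN/m³.
A = π(1.35)² = 5.72555 m².
From F = γ·h_c·A, the centroid depth is h_c = 183/(8.38755 × 5.72555) = 3.81065 m.
Let θ = 37.3° be the plate's angle to the horizontal; measure y along the incline from where the plane meets the free surface. Vertical depth h = y·sinθ with sinθ = 0.605988.
Along the incline, y_c = h_c/sinθ = 3.81065/0.605988 = 6.28833 m.
The centroid is at the centre, 1.35 m below the top of the plate, so the highest point sits at y_top = 6.28833 − 1.35 = 4.93833 m along the incline.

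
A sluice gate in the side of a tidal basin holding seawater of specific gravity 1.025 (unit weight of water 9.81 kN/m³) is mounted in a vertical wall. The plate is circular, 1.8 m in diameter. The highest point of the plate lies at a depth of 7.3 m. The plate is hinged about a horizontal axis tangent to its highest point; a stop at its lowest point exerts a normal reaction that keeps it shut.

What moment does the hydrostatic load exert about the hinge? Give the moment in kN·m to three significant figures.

γ = 1.025 × 9.81 = 10.05525 kN/m³.
The centroid is at the centre, 0.9 m below the top of the plate, so the centroid depth is h_c = 7.3 + 0.9 = 8.2 m.
A = π(0.9)² = 2.54469 m².
Resultant F = γ·h_c·A = 10.05525 × 8.2 × 2.54469 = 209.817 kN.
I_c = πr⁴/4 = π × 0.9⁴/4 = 0.5153 m⁴.
Centre of pressure: y_p = y_c + I_c/(y_c·A) = 8.2 + 0.5153/(8.2 × 2.54469) = 8.2 + 0.0246951 = 8.2247 m along the plane.
The resultant acts 0.9 + 0.0246951 = 0.924695 m (along the plate) below the hinge at the top edge, so the moment about the hinge is M = F × 0.924695 = 209.817 × 0.924695 = 194.017 kN·m.

M ≈ 194 kN·m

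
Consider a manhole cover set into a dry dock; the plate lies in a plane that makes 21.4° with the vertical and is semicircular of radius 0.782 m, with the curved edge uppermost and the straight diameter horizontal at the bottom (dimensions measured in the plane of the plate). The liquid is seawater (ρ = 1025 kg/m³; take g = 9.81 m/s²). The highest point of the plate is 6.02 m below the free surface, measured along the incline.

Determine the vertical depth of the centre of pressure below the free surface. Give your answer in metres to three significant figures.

γ = ρg = 1025 × 9.81 / 1000 = 10.05525 kN/m³.
The plate makes 21.4° with the vertical, i.e. θ = 90° − 21.4° = 68.6° to the horizontal. Measuring y along the incline from the free-surface line, vertical depth h = y·sinθ with sinθ = 0.931056.
The centroid lies 4r/(3π) = 0.331891 m above the diameter, so r − 4r/(3π) = 0.782 − 0.331891 = 0.450109 m below the topmost point, so y_c = 6.02 + 0.450109 = 6.47011 m and h_c = 6.47011 × 0.931056 = 6.02403 m.
A = πr²/2 = π × 0.782²/2 = 0.96058 m².
Resultant F = γ·h_c·A = 10.05525 × 6.02403 × 0.96058 = 58.1853 kN.
I_c = (π/8 − 8/(9π))·r⁴ = 0.109757 × 0.782⁴ = 0.0410449 m⁴.
Centre of pressure: y_p = y_c + I_c/(y_c·A) = 6.47011 + 0.0410449/(6.47011 × 0.96058) = 6.47011 + 0.00660411 = 6.47671 m along the plane.
Vertically, h_p = y_p·sinθ = 6.47671 × 0.931056 = 6.03018 m.

h_p = 6.03 m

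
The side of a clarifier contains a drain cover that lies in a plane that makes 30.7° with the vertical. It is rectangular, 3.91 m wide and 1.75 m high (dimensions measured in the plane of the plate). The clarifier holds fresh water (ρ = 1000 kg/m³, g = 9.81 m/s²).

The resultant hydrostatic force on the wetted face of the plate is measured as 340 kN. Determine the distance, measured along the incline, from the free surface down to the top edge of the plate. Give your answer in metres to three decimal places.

γ = ρg = 1000 × 9.81 = 9810 N/m³ = 9.81 kN/m³.
A = 3.91 × 1.75 = 6.8425 m².
From F = γ·h_c·A, the centroid depth is h_c = 340/(9.81 × 6.8425) = 5.06518 m.
The plate makes 30.7° with the vertical, i.e. θ = 90° − 30.7° = 59.3° to the horizontal. Measuring y along the incline from the free-surface line, vertical depth h = y·sinθ with sinθ = 0.859852.
Along the incline, y_c = h_c/sinθ = 5.06518/0.859852 = 5.89076 m.
The centroid lies 1.75/2 = 0.875 m below the top edge, so the top edge sits at y_top = 5.89076 − 0.875 = 5.01576 m along the incline.

y_top ≈ 5.016 m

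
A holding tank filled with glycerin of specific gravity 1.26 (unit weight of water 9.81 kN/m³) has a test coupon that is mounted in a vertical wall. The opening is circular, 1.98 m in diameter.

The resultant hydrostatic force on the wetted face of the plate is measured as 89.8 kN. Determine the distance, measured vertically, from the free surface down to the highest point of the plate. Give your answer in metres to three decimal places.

d_top ≈ 1.369 m

γ = 1.26 × 9.81 = 12.3606 kN/m³.
A = π(0.99)² = 3.07907 m².
From F = γ·h_c·A, the centroid depth is h_c = 89.8/(12.3606 × 3.07907) = 2.35949 m.
The centroid is at the centre, 0.99 m below the top of the plate, so the highest point sits at h_top = 2.35949 − 0.99 = 1.36949 m below the surface.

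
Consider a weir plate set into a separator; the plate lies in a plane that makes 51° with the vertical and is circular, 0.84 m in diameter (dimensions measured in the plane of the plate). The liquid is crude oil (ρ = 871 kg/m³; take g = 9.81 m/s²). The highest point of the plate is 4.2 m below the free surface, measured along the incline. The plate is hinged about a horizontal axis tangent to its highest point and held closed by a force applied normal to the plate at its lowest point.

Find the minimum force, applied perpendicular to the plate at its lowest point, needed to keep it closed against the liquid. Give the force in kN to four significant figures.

P ≈ 7.040 kN

γ = ρg = 871 × 9.81 / 1000 = 8.54451 kN/m³.
The plate makes 51° with the vertical, i.e. θ = 90° − 51° = 39° to the horizontal. Measuring y along the incline from the free-surface line, vertical depth h = y·sinθ with sinθ = 0.629320.
The centroid is at the centre, 0.42 m below the top of the plate, so y_c = 4.2 + 0.42 = 4.62 m and h_c = 4.62 × 0.629320 = 2.90746 m.
A = π(0.42)² = 0.554177 m².
Resultant F = γ·h_c·A = 8.54451 × 2.90746 × 0.554177 = 13.7673 kN.
I_c = πr⁴/4 = π × 0.42⁴/4 = 0.0244392 m⁴.
Centre of pressure: y_p = y_c + I_c/(y_c·A) = 4.62 + 0.0244392/(4.62 × 0.554177) = 4.62 + 0.00954545 = 4.62955 m along the plane.
The resultant acts 0.42 + 0.00954545 = 0.429545 m (along the plate) below the hinge at the top edge, so the moment about the hinge is M = F × 0.429545 = 13.7673 × 0.429545 = 5.91367 kN·m.
A normal force at the bottom, 0.84 m from the hinge, must supply this moment: P = 5.91367/0.84 = 7.04008 kN.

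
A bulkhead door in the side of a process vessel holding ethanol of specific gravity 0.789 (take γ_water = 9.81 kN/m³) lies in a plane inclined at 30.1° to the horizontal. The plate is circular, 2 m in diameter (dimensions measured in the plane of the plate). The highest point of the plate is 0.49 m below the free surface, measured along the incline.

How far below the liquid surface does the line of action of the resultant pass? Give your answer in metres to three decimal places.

h_p = 0.831 m

γ = 0.789 × 9.81 = 7.74009 kN/m³.
Let θ = 30.1° be the plate's angle to the horizontal; measure y along the incline from where the plane meets the free surface. Vertical depth h = y·sinθ with sinθ = 0.501511.
The centroid is at the centre, 1 m below the top of the plate, so y_c = 0.49 + 1 = 1.49 m and h_c = 1.49 × 0.501511 = 0.747251 m.
A = π(1)² = 3.14159 m².
Resultant F = γ·h_c·A = 7.74009 × 0.747251 × 3.14159 = 18.1703 kN.
I_c = πr⁴/4 = π × 1⁴/4 = 0.785398 m⁴.
Centre of pressure: y_p = y_c + I_c/(y_c·A) = 1.49 + 0.785398/(1.49 × 3.14159) = 1.49 + 0.167785 = 1.65779 m along the plane.
Vertically, h_p = y_p·sinθ = 1.65779 × 0.501511 = 0.8314 m.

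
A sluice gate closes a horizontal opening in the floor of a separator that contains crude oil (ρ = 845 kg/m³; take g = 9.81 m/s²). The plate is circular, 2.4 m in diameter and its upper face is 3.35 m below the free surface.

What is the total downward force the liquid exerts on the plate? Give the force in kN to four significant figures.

γ = ρg = 845 × 9.81 / 1000 = 8.28945 kN/m³.
The plate is horizontal, so pressure is uniform at p = γ·h = 8.28945 × 3.35 = 27.7697 kN/m².
A = π(1.2)² = 4.52389 m².
F = p·A = 27.7697 × 4.52389 = 125.627 kN.

F ≈ 125.6 kN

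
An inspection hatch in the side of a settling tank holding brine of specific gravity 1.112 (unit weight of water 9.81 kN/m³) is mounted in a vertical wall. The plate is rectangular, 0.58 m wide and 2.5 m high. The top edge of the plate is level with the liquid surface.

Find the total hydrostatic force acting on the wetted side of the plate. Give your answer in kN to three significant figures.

F ≈ 19.8 kN

γ = 1.112 × 9.81 = 10.90872 kN/m³.
The centroid lies 2.5/2 = 1.25 m below the top edge, so the centroid depth is h_c = 1.25 m.
A = 0.58 × 2.5 = 1.45 m².
Resultant F = γ·h_c·A = 10.90872 × 1.25 × 1.45 = 19.7721 kN.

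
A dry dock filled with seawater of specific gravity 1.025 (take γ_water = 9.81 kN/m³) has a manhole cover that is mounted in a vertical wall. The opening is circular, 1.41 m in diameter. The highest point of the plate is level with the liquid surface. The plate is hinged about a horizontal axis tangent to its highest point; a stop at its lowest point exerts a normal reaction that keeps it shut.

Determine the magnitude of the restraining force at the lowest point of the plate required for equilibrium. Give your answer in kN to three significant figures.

γ = 1.025 × 9.81 = 10.05525 kN/m³.
The centroid is at the centre, 0.705 m below the top of the plate, so the centroid depth is h_c = 0.705 m.
A = π(0.705)² = 1.56145 m².
Resultant F = γ·h_c·A = 10.05525 × 0.705 × 1.56145 = 11.069 kN.
I_c = πr⁴/4 = π × 0.705⁴/4 = 0.19402 m⁴.
Centre of pressure: y_p = y_c + I_c/(y_c·A) = 0.705 + 0.19402/(0.705 × 1.56145) = 0.705 + 0.17625 = 0.88125 m along the plane.
The resultant acts 0.705 + 0.17625 = 0.88125 m (along the plate) below the hinge at the top edge, so the moment about the hinge is M = F × 0.88125 = 11.069 × 0.88125 = 9.75456 kN·m.
A normal force at the bottom, 1.41 m from the hinge, must supply this moment: P = 9.75456/1.41 = 6.91813 kN.

P ≈ 6.92 kN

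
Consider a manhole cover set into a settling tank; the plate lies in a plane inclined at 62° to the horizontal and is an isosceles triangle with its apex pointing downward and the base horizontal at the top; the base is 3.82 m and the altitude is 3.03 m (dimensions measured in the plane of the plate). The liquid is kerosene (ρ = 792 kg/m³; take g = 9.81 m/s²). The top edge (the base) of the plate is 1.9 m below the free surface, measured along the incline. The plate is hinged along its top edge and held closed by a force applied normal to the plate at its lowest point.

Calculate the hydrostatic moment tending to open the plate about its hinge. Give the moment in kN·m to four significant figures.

γ = ρg = 792 × 9.81 / 1000 = 7.76952 kN/m³.
Let θ = 62° be the plate's angle to the horizontal; measure y along the incline from where the plane meets the free surface. Vertical depth h = y·sinθ with sinθ = 0.882948.
With the apex down, the centroid sits h/3 = 3.03/3 = 1.01 m below the base (the top edge), so y_c = 1.9 + 1.01 = 2.91 m and h_c = 2.91 × 0.882948 = 2.56938 m.
A = ½ × 3.82 × 3.03 = 5.7873 m².
Resultant F = γ·h_c·A = 7.76952 × 2.56938 × 5.7873 = 115.531 kN.
I_c = b·h³/36 = 3.82 × 3.03³/36 = 2.95181 m⁴.
Centre of pressure: y_p = y_c + I_c/(y_c·A) = 2.91 + 2.95181/(2.91 × 5.7873) = 2.91 + 0.175275 = 3.08528 m along the plane.
The resultant acts 1.01 + 0.175275 = 1.18528 m (along the plate) below the hinge at the top edge, so the moment about the hinge is M = F × 1.18528 = 115.531 × 1.18528 = 136.937 kN·m.

M ≈ 136.9 kN·m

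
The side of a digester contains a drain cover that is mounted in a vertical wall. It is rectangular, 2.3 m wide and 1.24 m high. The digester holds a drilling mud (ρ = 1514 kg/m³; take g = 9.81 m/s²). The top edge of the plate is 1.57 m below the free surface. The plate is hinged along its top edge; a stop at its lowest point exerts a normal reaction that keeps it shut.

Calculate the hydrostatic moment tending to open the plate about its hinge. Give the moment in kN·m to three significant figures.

γ = ρg = 1514 × 9.81 / 1000 = 14.85234 kN/m³.
The centroid lies 1.24/2 = 0.62 m below the top edge, so the centroid depth is h_c = 1.57 + 0.62 = 2.19 m.
A = 2.3 × 1.24 = 2.852 m².
Resultant F = γ·h_c·A = 14.85234 × 2.19 × 2.852 = 92.7659 kN.
I_c = b·h³/12 = 2.3 × 1.24³/12 = 0.365436 m⁴.
Centre of pressure: y_p = y_c + I_c/(y_c·A) = 2.19 + 0.365436/(2.19 × 2.852) = 2.19 + 0.0585083 = 2.24851 m along the plane.
The resultant acts 0.62 + 0.0585083 = 0.678508 m (along the plate) below the hinge at the top edge, so the moment about the hinge is M = F × 0.678508 = 92.7659 × 0.678508 = 62.9424 kN·m.

M ≈ 62.9 kN·m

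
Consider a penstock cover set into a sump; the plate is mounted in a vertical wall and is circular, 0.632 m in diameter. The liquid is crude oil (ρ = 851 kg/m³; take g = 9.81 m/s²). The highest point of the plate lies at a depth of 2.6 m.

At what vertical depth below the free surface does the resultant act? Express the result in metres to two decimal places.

γ = ρg = 851 × 9.81 / 1000 = 8.34831 kN/m³.
The centroid is at the centre, 0.316 m below the top of the plate, so the centroid depth is h_c = 2.6 + 0.316 = 2.916 m.
A = π(0.316)² = 0.313707 m².
Resultant F = γ·h_c·A = 8.34831 × 2.916 × 0.313707 = 7.63678 kN.
I_c = πr⁴/4 = π × 0.316⁴/4 = 0.00783138 m⁴.
Centre of pressure: y_p = y_c + I_c/(y_c·A) = 2.916 + 0.00783138/(2.916 × 0.313707) = 2.916 + 0.00856104 = 2.92456 m along the plane.

h_p = 2.92 m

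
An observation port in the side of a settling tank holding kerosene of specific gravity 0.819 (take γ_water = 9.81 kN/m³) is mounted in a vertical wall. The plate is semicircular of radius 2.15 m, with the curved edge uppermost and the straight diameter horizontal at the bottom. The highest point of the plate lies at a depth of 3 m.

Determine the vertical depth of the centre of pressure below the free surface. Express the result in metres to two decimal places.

γ = 0.819 × 9.81 = 8.03439 kN/m³.
The centroid lies 4r/(3π) = 0.912488 m above the diameter, so r − 4r/(3π) = 2.15 − 0.912488 = 1.23751 m below the topmost point, so the centroid depth is h_c = 3 + 1.23751 = 4.23751 m.
A = πr²/2 = π × 2.15²/2 = 7.26101 m².
Resultant F = γ·h_c·A = 8.03439 × 4.23751 × 7.26101 = 247.207 kN.
I_c = (π/8 − 8/(9π))·r⁴ = 0.109757 × 2.15⁴ = 2.34523 m⁴.
Centre of pressure: y_p = y_c + I_c/(y_c·A) = 4.23751 + 2.34523/(4.23751 × 7.26101) = 4.23751 + 0.0762215 = 4.31373 m along the plane.

h_p = 4.31 m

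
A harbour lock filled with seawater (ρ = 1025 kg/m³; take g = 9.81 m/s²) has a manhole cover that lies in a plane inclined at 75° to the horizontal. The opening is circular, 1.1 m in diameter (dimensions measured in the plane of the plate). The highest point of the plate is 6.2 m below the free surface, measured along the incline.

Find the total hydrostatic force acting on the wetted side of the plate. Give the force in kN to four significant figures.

γ = ρg = 1025 × 9.81 / 1000 = 10.05525 kN/m³.
Let θ = 75° be the plate's angle to the horizontal; measure y along the incline from where the plane meets the free surface. Vertical depth h = y·sinθ with sinθ = 0.965926.
The centroid is at the centre, 0.55 m below the top of the plate, so y_c = 6.2 + 0.55 = 6.75 m and h_c = 6.75 × 0.965926 = 6.52 m.
A = π(0.55)² = 0.950332 m².
Resultant F = γ·h_c·A = 10.05525 × 6.52 × 0.950332 = 62.304 kN.

F ≈ 62.30 kN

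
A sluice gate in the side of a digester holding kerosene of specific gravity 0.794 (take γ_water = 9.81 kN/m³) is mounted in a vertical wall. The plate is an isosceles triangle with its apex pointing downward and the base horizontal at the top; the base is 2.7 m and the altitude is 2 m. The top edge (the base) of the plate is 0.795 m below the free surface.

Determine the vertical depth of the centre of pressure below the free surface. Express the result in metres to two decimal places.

γ = 0.794 × 9.81 = 7.78914 kN/m³.
With the apex down, the centroid sits h/3 = 2/3 = 0.666667 m below the base (the top edge), so the centroid depth is h_c = 0.795 + 0.666667 = 1.46167 m.
A = ½ × 2.7 × 2 = 2.7 m².
Resultant F = γ·h_c·A = 7.78914 × 1.46167 × 2.7 = 30.7399 kN.
I_c = b·h³/36 = 2.7 × 2³/36 = 0.6 m⁴.
Centre of pressure: y_p = y_c + I_c/(y_c·A) = 1.46167 + 0.6/(1.46167 × 2.7) = 1.46167 + 0.152033 = 1.6137 m along the plane.

h_p = 1.61 m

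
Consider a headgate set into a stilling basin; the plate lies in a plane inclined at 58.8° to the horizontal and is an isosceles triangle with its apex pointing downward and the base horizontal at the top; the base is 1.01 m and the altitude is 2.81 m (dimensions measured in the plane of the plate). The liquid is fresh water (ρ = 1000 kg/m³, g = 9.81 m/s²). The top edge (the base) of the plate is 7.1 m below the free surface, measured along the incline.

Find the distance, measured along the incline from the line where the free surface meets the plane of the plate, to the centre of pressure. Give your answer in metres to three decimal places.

γ = ρg = 1000 × 9.81 = 9810 N/m³ = 9.81 kN/m³.
Let θ = 58.8° be the plate's angle to the horizontal; measure y along the incline from where the plane meets the free surface. Vertical depth h = y·sinθ with sinθ = 0.855364.
With the apex down, the centroid sits h/3 = 2.81/3 = 0.936667 m below the base (the top edge), so y_c = 7.1 + 0.936667 = 8.03667 m and h_c = 8.03667 × 0.855364 = 6.87428 m.
A = ½ × 1.01 × 2.81 = 1.41905 m².
Resultant F = γ·h_c·A = 9.81 × 6.87428 × 1.41905 = 95.696 kN.
I_c = b·h³/36 = 1.01 × 2.81³/36 = 0.622498 m⁴.
Centre of pressure: y_p = y_c + I_c/(y_c·A) = 8.03667 + 0.622498/(8.03667 × 1.41905) = 8.03667 + 0.0545838 = 8.09125 m along the plane.

y_p = 8.091 m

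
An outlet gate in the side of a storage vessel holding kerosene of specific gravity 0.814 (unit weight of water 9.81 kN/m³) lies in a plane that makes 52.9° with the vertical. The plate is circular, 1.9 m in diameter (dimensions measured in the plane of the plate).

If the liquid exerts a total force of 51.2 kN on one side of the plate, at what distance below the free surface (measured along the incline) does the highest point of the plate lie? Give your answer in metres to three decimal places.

y_top ≈ 2.799 m

γ = 0.814 × 9.81 = 7.98534 kN/m³.
A = π(0.95)² = 2.83529 m².
From F = γ·h_c·A, the centroid depth is h_c = 51.2/(7.98534 × 2.83529) = 2.26141 m.
The plate makes 52.9° with the vertical, i.e. θ = 90° − 52.9° = 37.1° to the horizontal. Measuring y along the incline from the free-surface line, vertical depth h = y·sinθ with sinθ = 0.603208.
Along the incline, y_c = h_c/sinθ = 2.26141/0.603208 = 3.74897 m.
The centroid is at the centre, 0.95 m below the top of the plate, so the highest point sits at y_top = 3.74897 − 0.95 = 2.79897 m along the incline.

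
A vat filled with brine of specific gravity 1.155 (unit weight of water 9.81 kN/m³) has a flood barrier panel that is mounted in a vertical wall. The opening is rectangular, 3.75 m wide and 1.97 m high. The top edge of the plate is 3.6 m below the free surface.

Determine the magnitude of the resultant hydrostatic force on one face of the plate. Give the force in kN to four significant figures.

F ≈ 383.8 kN

γ = 1.155 × 9.81 = 11.33055 kN/m³.
The centroid lies 1.97/2 = 0.985 m below the top edge, so the centroid depth is h_c = 3.6 + 0.985 = 4.585 m.
A = 3.75 × 1.97 = 7.3875 m².
Resultant F = γ·h_c·A = 11.33055 × 4.585 × 7.3875 = 383.785 kN.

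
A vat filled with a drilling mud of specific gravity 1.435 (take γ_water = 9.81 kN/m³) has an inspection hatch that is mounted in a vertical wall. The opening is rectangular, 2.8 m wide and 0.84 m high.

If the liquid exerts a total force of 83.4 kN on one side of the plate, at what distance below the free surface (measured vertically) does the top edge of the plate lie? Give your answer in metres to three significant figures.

d_top ≈ 2.10 m

γ = 1.435 × 9.81 = 14.07735 kN/m³.
A = 2.8 × 0.84 = 2.352 m².
From F = γ·h_c·A, the centroid depth is h_c = 83.4/(14.07735 × 2.352) = 2.51888 m.
The centroid lies 0.84/2 = 0.42 m below the top edge, so the top edge sits at h_top = 2.51888 − 0.42 = 2.09888 m below the surface.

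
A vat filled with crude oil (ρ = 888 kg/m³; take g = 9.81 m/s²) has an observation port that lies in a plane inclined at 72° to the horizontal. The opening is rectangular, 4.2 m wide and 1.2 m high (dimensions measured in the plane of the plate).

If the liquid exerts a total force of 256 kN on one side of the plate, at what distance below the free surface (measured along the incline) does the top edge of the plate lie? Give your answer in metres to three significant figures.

y_top ≈ 5.53 m

γ = ρg = 888 × 9.81 / 1000 = 8.71128 kN/m³.
A = 4.2 × 1.2 = 5.04 m².
From F = γ·h_c·A, the centroid depth is h_c = 256/(8.71128 × 5.04) = 5.83079 m.
Let θ = 72° be the plate's angle to the horizontal; measure y along the incline from where the plane meets the free surface. Vertical depth h = y·sinθ with sinθ = 0.951057.
Along the incline, y_c = h_c/sinθ = 5.83079/0.951057 = 6.13085 m.
The centroid lies 1.2/2 = 0.6 m below the top edge, so the top edge sits at y_top = 6.13085 − 0.6 = 5.53085 m along the incline.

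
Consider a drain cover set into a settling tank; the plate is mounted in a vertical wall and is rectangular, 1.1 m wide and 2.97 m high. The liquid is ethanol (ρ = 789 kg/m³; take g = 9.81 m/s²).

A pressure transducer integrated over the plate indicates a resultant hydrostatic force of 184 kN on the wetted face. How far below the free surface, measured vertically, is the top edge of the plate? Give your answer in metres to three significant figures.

d_top ≈ 5.79 m

γ = ρg = 789 × 9.81 / 1000 = 7.74009 kN/m³.
A = 1.1 × 2.97 = 3.267 m².
From F = γ·h_c·A, the centroid depth is h_c = 184/(7.74009 × 3.267) = 7.2765 m.
The centroid lies 2.97/2 = 1.485 m below the top edge, so the top edge sits at h_top = 7.2765 − 1.485 = 5.7915 m below the surface.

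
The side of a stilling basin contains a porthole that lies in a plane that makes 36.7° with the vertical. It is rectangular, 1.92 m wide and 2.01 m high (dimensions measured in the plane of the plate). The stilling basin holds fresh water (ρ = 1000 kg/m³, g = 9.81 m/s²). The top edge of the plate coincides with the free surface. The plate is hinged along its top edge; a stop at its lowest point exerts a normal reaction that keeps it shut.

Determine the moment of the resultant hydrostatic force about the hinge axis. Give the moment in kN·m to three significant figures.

γ = ρg = 1000 × 9.81 = 9810 N/m³ = 9.81 kN/m³.
The plate makes 36.7° with the vertical, i.e. θ = 90° − 36.7° = 53.3° to the horizontal. Measuring y along the incline from the free-surface line, vertical depth h = y·sinθ with sinθ = 0.801776.
The centroid lies 2.01/2 = 1.005 m below the top edge, so y_c = 1.005 m and h_c = 1.005 × 0.801776 = 0.805785 m.
A = 1.92 × 2.01 = 3.8592 m².
Resultant F = γ·h_c·A = 9.81 × 0.805785 × 3.8592 = 30.506 kN.
I_c = b·h³/12 = 1.92 × 2.01³/12 = 1.2993 m⁴.
Centre of pressure: y_p = y_c + I_c/(y_c·A) = 1.005 + 1.2993/(1.005 × 3.8592) = 1.005 + 0.335001 = 1.34 m along the plane.
The resultant acts 1.005 + 0.335001 = 1.34 m (along the plate) below the hinge at the top edge, so the moment about the hinge is M = F × 1.34 = 30.506 × 1.34 = 40.878 kN·m.

M ≈ 40.9 kN·m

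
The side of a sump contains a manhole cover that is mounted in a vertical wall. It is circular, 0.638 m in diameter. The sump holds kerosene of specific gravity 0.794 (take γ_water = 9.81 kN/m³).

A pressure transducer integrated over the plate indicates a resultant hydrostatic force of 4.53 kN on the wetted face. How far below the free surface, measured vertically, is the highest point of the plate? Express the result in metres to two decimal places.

γ = 0.794 × 9.81 = 7.78914 kN/m³.
A = π(0.319)² = 0.319692 m².
From F = γ·h_c·A, the centroid depth is h_c = 4.53/(7.78914 × 0.319692) = 1.81919 m.
The centroid is at the centre, 0.319 m below the top of the plate, so the highest point sits at h_top = 1.81919 − 0.319 = 1.50019 m below the surface.

d_top ≈ 1.50 m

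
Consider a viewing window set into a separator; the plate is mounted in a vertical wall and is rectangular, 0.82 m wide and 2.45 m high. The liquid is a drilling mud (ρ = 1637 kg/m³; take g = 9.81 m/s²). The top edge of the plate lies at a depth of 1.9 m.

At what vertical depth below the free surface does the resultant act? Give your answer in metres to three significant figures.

γ = ρg = 1637 × 9.81 / 1000 = 16.05897 kN/m³.
The centroid lies 2.45/2 = 1.225 m below the top edge, so the centroid depth is h_c = 1.9 + 1.225 = 3.125 m.
A = 0.82 × 2.45 = 2.009 m².
Resultant F = γ·h_c·A = 16.05897 × 3.125 × 2.009 = 100.82 kN.
I_c = b·h³/12 = 0.82 × 2.45³/12 = 1.00492 m⁴.
Centre of pressure: y_p = y_c + I_c/(y_c·A) = 3.125 + 1.00492/(3.125 × 2.009) = 3.125 + 0.160067 = 3.28507 m along the plane.

h_p = 3.29 m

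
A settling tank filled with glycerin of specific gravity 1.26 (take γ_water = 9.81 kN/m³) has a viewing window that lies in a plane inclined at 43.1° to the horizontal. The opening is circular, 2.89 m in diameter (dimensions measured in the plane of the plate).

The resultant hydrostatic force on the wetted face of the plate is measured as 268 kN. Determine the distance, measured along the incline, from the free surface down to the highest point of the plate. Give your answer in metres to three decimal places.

γ = 1.26 × 9.81 = 12.3606 kN/m³.
A = π(1.445)² = 6.55972 m².
From F = γ·h_c·A, the centroid depth is h_c = 268/(12.3606 × 6.55972) = 3.30529 m.
Let θ = 43.1° be the plate's angle to the horizontal; measure y along the incline from where the plane meets the free surface. Vertical depth h = y·sinθ with sinθ = 0.683274.
Along the incline, y_c = h_c/sinθ = 3.30529/0.683274 = 4.83743 m.
The centroid is at the centre, 1.445 m below the top of the plate, so the highest point sits at y_top = 4.83743 − 1.445 = 3.39243 m along the incline.

y_top ≈ 3.392 m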